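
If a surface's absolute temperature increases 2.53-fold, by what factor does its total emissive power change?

P ∝ T⁴, so the power scales as (2.53)⁴ = 41.0.

factor ≈ 41.0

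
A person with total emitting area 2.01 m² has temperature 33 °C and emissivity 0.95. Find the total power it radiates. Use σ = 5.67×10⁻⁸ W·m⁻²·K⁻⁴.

P ≈ 949 W

33 °C = 306 K.
P = εσAT⁴ = 0.95 × 5.67×10⁻⁸ × 2.01 × (306)⁴ = 0.95 × 5.67×10⁻⁸ × 2.01 × 8.77×10^9.
P = 949 W.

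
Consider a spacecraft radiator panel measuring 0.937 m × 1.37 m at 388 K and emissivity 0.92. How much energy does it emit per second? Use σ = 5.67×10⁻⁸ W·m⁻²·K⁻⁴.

A = 0.937 × 1.37 = 1.28 m².
P = εσAT⁴ = 0.92 × 5.67×10⁻⁸ × 1.28 × (388)⁴ = 0.92 × 5.67×10⁻⁸ × 1.28 × 2.27×10^10.
P = 1520 W.

P ≈ 1520 W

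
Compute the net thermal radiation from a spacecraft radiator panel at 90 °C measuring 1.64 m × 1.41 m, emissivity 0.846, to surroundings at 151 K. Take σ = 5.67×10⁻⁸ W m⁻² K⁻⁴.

Q ≈ 1870 W

A = 1.64 × 1.41 = 2.31 m².
Convert: 90 °C = 363 K.
Q = εσA(T⁴ − T_s⁴). T⁴ − T_s⁴ = (363)⁴ − (151)⁴ = 1.74×10^10 − 5.20×10^8 = 1.68×10^10 K⁴.
Q = 0.846 × 5.67×10⁻⁸ × 2.31 × 1.68×10^10 = 1870 W.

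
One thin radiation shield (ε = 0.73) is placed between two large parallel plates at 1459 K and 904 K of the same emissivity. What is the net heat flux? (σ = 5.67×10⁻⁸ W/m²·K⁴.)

q ≈ 63000 W/m²

Each of the 2 gaps contributes resistance (2/ε − 1) = 2/0.73 − 1 = 1.740; total = 3.479.
q = σ(T₁⁴ − T₂⁴) / 3.479 = 5.67×10⁻⁸ × 3.86×10^12 / 3.479 = 63000 W/m².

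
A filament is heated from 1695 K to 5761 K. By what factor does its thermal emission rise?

P ∝ T⁴, so the ratio is (5761/1695)⁴ = (3.399)⁴ = 133.

ratio ≈ 133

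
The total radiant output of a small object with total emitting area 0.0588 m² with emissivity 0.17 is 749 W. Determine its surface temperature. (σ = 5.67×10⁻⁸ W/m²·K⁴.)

T ≈ 1070 K

From P = εσAT⁴, T = (P / εσA)^(1/4) = (749 / (0.17 × 5.67×10⁻⁸ × 0.0588))^(1/4).
T = (1.32×10^12)^(1/4) = 1070 K.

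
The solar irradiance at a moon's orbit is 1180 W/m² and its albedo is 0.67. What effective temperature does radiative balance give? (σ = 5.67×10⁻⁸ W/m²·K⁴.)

T ≈ 204 K

Power absorbed = (1−a)S·πR²; power emitted = 4πR²σT⁴. Equating and cancelling πR²:
T = ((1−a)S / 4σ)^(1/4) = (389 / (4 × 5.67×10⁻⁸))^(1/4) = (1.72×10^9)^(1/4).
T = 204 K.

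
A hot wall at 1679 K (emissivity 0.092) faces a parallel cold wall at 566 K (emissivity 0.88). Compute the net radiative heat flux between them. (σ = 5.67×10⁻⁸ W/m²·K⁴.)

q ≈ 40400 W/m²

For two large parallel gray plates, q = σ(T₁⁴ − T₂⁴) / (1/ε₁ + 1/ε₂ − 1).
1/ε₁ + 1/ε₂ − 1 = 1/0.092 + 1/0.88 − 1 = 11.01.
T₁⁴ − T₂⁴ = 7.95×10^12 − 1.03×10^11 = 7.84×10^12 K⁴.
q = 5.67×10⁻⁸ × 7.84×10^12 / 11.01 = 40400 W/m².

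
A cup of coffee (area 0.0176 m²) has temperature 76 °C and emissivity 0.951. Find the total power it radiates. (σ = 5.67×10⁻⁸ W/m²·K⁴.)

76 °C = 349 K.
Stefan–Boltzmann: P = εσAT⁴ = 0.951 × 5.67×10⁻⁸ × 0.0176 × (349)⁴ = 0.951 × 5.67×10⁻⁸ × 0.0176 × 1.48×10^10.
P = 14.1 W.

P ≈ 14.1 W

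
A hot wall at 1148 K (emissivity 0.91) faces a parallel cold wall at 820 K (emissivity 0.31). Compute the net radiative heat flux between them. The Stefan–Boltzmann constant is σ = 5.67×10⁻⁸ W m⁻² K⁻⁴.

For two large parallel gray plates, q = σ(T₁⁴ − T₂⁴) / (1/ε₁ + 1/ε₂ − 1).
1/ε₁ + 1/ε₂ − 1 = 1/0.91 + 1/0.31 − 1 = 3.325.
T₁⁴ − T₂⁴ = 1.74×10^12 − 4.52×10^11 = 1.28×10^12 K⁴.
q = 5.67×10⁻⁸ × 1.28×10^12 / 3.325 = 21900 W/m².

q ≈ 21900 W/m²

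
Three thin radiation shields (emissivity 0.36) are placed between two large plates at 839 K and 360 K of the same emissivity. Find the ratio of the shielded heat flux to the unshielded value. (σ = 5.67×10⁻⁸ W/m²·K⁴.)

With N identical shields there are N+1 = 4 gaps in series, each with the same radiative resistance, so the flux falls to 1/(N+1) of its unshielded value.

ratio ≈ 0.250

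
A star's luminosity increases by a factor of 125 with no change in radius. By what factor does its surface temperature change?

P ∝ T⁴ ⇒ T ∝ P^(1/4), so T scales by (125)^(1/4) = 3.34.

factor ≈ 3.34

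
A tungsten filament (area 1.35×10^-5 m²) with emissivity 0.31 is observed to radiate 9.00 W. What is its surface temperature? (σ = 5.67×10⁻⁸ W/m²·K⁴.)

T ≈ 2480 K

From P = εσAT⁴, T = (P / εσA)^(1/4) = (9.00 / (0.31 × 5.67×10⁻⁸ × 1.35×10^-5))^(1/4).
T = (3.79×10^13)^(1/4) = 2480 K.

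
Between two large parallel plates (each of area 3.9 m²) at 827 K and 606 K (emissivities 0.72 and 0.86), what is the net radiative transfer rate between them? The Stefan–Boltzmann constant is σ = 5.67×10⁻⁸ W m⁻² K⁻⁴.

For two large parallel gray plates, q = σ(T₁⁴ − T₂⁴) / (1/ε₁ + 1/ε₂ − 1).
1/ε₁ + 1/ε₂ − 1 = 1/0.72 + 1/0.86 − 1 = 1.552.
T₁⁴ − T₂⁴ = 4.68×10^11 − 1.35×10^11 = 3.33×10^11 K⁴.
q = 5.67×10⁻⁸ × 3.33×10^11 / 1.552 = 12200 W/m².
Q = q·A = 12200 × 3.9 = 47400 W.

Q ≈ 47400 W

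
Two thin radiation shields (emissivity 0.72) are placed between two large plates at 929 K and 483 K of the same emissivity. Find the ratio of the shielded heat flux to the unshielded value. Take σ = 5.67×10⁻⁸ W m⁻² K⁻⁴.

With N identical shields there are N+1 = 3 gaps in series, each with the same radiative resistance, so the flux falls to 1/(N+1) of its unshielded value.

ratio ≈ 0.333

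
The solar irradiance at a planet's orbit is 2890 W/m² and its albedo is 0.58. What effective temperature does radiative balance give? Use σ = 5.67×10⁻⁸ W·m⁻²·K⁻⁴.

Power absorbed = (1−a)S·πR²; power emitted = 4πR²σT⁴. Equating and cancelling πR²:
T = ((1−a)S / 4σ)^(1/4) = (1210 / (4 × 5.67×10⁻⁸))^(1/4) = (5.35×10^9)^(1/4).
T = 270 K.

T ≈ 270 K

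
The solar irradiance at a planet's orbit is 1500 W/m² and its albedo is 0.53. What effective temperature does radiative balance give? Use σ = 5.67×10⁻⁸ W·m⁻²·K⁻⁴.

Power absorbed = (1−a)S·πR²; power emitted = 4πR²σT⁴. Equating and cancelling πR²:
T = ((1−a)S / 4σ)^(1/4) = (705 / (4 × 5.67×10⁻⁸))^(1/4) = (3.11×10^9)^(1/4).
T = 236 K.

T ≈ 236 K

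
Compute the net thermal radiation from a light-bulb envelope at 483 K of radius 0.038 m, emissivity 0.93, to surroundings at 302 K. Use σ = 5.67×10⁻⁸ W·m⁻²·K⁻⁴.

Q ≈ 44.1 W

A = 4πr² = 4π × (0.038)² = 0.0181 m².
Q = εσA(T⁴ − T_s⁴). T⁴ − T_s⁴ = (483)⁴ − (302)⁴ = 5.44×10^10 − 8.32×10^9 = 4.61×10^10 K⁴.
Q = 0.93 × 5.67×10⁻⁸ × 0.0181 × 4.61×10^10 = 44.1 W.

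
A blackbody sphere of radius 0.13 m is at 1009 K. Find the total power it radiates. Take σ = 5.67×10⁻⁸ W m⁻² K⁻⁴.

A = 4πr² = 4π × (0.13)² = 0.212 m².
P = σAT⁴ = 5.67×10⁻⁸ × 0.212 × (1009)⁴ = 5.67×10⁻⁸ × 0.212 × 1.04×10^12.
P = 12500 W.

P ≈ 12500 W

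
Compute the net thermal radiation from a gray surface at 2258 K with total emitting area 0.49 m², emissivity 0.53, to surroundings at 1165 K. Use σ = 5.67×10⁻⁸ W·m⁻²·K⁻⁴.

Q = εσA(T⁴ − T_s⁴). T⁴ − T_s⁴ = (2258)⁴ − (1165)⁴ = 2.60×10^13 − 1.84×10^12 = 2.42×10^13 K⁴.
Q = 0.53 × 5.67×10⁻⁸ × 0.490 × 2.42×10^13 = 3.56×10^5 W.

Q ≈ 3.56×10^5 W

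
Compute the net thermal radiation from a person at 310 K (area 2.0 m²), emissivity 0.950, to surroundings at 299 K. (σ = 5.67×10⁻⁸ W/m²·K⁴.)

Q ≈ 134 W

Q = εσA(T⁴ − T_s⁴). T⁴ − T_s⁴ = (310)⁴ − (299)⁴ = 9.24×10^9 − 7.99×10^9 = 1.24×10^9 K⁴.
Q = 0.950 × 5.67×10⁻⁸ × 2.00 × 1.24×10^9 = 134 W.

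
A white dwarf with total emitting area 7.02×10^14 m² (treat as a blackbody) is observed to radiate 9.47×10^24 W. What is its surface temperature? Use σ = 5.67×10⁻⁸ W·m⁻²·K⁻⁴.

T ≈ 22100 K

From P = σAT⁴, T = (P / σA)^(1/4) = (9.47×10^24 / (5.67×10⁻⁸ × 7.02×10^14))^(1/4).
T = (2.38×10^17)^(1/4) = 22100 K.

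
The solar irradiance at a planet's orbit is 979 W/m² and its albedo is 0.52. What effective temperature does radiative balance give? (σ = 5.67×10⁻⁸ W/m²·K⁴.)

T ≈ 213 K

Power absorbed = (1−a)S·πR²; power emitted = 4πR²σT⁴. Equating and cancelling πR²:
T = ((1−a)S / 4σ)^(1/4) = (470 / (4 × 5.67×10⁻⁸))^(1/4) = (2.07×10^9)^(1/4).
T = 213 K.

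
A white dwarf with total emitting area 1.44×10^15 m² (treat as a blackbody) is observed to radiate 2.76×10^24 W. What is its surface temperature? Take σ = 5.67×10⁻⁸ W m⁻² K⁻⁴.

From P = σAT⁴, T = (P / σA)^(1/4) = (2.76×10^24 / (5.67×10⁻⁸ × 1.44×10^15))^(1/4).
T = (3.38×10^16)^(1/4) = 13600 K.

T ≈ 13600 K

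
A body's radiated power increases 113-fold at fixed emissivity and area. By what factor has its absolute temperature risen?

P ∝ T⁴ ⇒ T ∝ P^(1/4), so T scales by (113)^(1/4) = 3.26.

factor ≈ 3.26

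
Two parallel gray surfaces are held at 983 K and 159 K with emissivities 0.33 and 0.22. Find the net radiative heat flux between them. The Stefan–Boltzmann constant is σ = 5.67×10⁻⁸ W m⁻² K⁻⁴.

q ≈ 8050 W/m²

For two large parallel gray plates, q = σ(T₁⁴ − T₂⁴) / (1/ε₁ + 1/ε₂ − 1).
1/ε₁ + 1/ε₂ − 1 = 1/0.33 + 1/0.22 − 1 = 6.576.
T₁⁴ − T₂⁴ = 9.34×10^11 − 6.39×10^8 = 9.33×10^11 K⁴.
q = 5.67×10⁻⁸ × 9.33×10^11 / 6.576 = 8050 W/m².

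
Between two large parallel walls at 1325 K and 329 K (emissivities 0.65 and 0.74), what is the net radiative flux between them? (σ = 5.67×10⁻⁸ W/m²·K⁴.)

q ≈ 92100 W/m²

For two large parallel gray plates, q = σ(T₁⁴ − T₂⁴) / (1/ε₁ + 1/ε₂ − 1).
1/ε₁ + 1/ε₂ − 1 = 1/0.65 + 1/0.74 − 1 = 1.890.
T₁⁴ − T₂⁴ = 3.08×10^12 − 1.17×10^10 = 3.07×10^12 K⁴.
q = 5.67×10⁻⁸ × 3.07×10^12 / 1.890 = 92100 W/m².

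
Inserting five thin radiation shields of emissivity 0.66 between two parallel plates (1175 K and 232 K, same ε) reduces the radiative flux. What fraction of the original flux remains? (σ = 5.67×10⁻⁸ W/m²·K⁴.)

With N identical shields there are N+1 = 6 gaps in series, each with the same radiative resistance, so the flux falls to 1/(N+1) of its unshielded value.

ratio ≈ 0.167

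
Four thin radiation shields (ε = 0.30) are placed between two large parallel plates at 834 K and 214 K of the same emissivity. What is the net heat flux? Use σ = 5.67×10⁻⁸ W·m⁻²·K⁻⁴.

q ≈ 964 W/m²

Each of the 5 gaps contributes resistance (2/ε − 1) = 2/0.30 − 1 = 5.667; total = 28.33.
q = σ(T₁⁴ − T₂⁴) / 28.33 = 5.67×10⁻⁸ × 4.82×10^11 / 28.33 = 964 W/m².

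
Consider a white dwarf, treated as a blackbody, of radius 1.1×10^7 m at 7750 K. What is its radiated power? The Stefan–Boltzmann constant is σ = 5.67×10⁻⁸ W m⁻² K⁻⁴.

P ≈ 3.11×10^23 W

A = 4πr² = 4π × (1.1×10^7)² = 1.52×10^15 m².
P = σAT⁴ = 5.67×10⁻⁸ × 1.52×10^15 × (7750)⁴ = 5.67×10⁻⁸ × 1.52×10^15 × 3.61×10^15.
P = 3.11×10^23 W.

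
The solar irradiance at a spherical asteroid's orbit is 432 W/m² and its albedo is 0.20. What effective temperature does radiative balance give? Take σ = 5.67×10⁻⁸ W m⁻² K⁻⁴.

Power absorbed = (1−a)S·πR²; power emitted = 4πR²σT⁴. Equating and cancelling πR²:
T = ((1−a)S / 4σ)^(1/4) = (346 / (4 × 5.67×10⁻⁸))^(1/4) = (1.52×10^9)^(1/4).
T = 198 K.

T ≈ 198 K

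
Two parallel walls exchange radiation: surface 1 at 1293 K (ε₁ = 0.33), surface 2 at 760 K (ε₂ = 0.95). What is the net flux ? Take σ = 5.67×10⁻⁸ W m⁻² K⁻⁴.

q ≈ 45300 W/m²

For two large parallel gray plates, q = σ(T₁⁴ − T₂⁴) / (1/ε₁ + 1/ε₂ − 1).
1/ε₁ + 1/ε₂ − 1 = 1/0.33 + 1/0.95 − 1 = 3.083.
T₁⁴ − T₂⁴ = 2.80×10^12 − 3.34×10^11 = 2.46×10^12 K⁴.
q = 5.67×10⁻⁸ × 2.46×10^12 / 3.083 = 45300 W/m².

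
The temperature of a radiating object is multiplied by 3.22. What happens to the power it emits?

P ∝ T⁴, so the power scales as (3.22)⁴ = 108.

factor ≈ 108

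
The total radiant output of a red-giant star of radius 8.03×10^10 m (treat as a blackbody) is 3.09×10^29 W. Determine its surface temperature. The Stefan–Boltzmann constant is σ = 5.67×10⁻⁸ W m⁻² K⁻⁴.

T ≈ 2860 K

A = 4πr² = 4π × (8.03×10^10)² = 8.10×10^22 m².
From P = σAT⁴, T = (P / σA)^(1/4) = (3.09×10^29 / (5.67×10⁻⁸ × 8.10×10^22))^(1/4).
T = (6.73×10^13)^(1/4) = 2860 K.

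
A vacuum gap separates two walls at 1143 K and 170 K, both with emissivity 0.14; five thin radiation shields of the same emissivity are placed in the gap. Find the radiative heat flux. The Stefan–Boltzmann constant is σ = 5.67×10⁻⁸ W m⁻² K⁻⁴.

q ≈ 1210 W/m²

Each of the 6 gaps contributes resistance (2/ε − 1) = 2/0.14 − 1 = 13.29; total = 79.71.
q = σ(T₁⁴ − T₂⁴) / 79.71 = 5.67×10⁻⁸ × 1.71×10^12 / 79.71 = 1210 W/m².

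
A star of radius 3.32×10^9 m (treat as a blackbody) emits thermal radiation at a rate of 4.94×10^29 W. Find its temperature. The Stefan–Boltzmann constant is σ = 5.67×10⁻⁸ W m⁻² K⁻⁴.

A = 4πr² = 4π × (3.32×10^9)² = 1.39×10^20 m².
From P = σAT⁴, T = (P / σA)^(1/4) = (4.94×10^29 / (5.67×10⁻⁸ × 1.39×10^20))^(1/4).
T = (6.29×10^16)^(1/4) = 15800 K.

T ≈ 15800 K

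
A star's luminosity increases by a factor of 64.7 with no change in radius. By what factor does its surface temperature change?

P ∝ T⁴ ⇒ T ∝ P^(1/4), so T scales by (64.7)^(1/4) = 2.84.

factor ≈ 2.84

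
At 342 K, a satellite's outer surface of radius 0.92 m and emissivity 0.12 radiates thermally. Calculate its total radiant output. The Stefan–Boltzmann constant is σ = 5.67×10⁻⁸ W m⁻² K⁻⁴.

A = 4πr² = 4π × (0.92)² = 10.6 m².
P = εσAT⁴ = 0.12 × 5.67×10⁻⁸ × 10.6 × (342)⁴ = 0.12 × 5.67×10⁻⁸ × 10.6 × 1.37×10^10.
P = 990 W.

P ≈ 990 W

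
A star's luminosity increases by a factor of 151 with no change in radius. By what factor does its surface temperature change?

P ∝ T⁴ ⇒ T ∝ P^(1/4), so T scales by (151)^(1/4) = 3.51.

factor ≈ 3.51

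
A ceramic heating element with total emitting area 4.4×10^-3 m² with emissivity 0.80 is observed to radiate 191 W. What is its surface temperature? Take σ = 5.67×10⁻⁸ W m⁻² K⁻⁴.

From P = εσAT⁴, T = (P / εσA)^(1/4) = (191 / (0.80 × 5.67×10⁻⁸ × 4.40×10^-3))^(1/4).
T = (9.57×10^11)^(1/4) = 989 K.

T ≈ 989 K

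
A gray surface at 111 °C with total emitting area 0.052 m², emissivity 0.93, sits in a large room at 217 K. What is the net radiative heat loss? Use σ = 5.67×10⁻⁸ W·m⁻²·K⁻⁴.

Convert: 111 °C = 384 K.
Q = εσA(T⁴ − T_s⁴). T⁴ − T_s⁴ = (384)⁴ − (217)⁴ = 2.17×10^10 − 2.22×10^9 = 1.95×10^10 K⁴.
Q = 0.93 × 5.67×10⁻⁸ × 0.0520 × 1.95×10^10 = 53.5 W.

Q ≈ 53.5 W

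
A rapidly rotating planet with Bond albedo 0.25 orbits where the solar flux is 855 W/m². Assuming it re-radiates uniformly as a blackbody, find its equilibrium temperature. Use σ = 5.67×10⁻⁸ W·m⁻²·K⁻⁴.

T ≈ 231 K

Power absorbed = (1−a)S·πR²; power emitted = 4πR²σT⁴. Equating and cancelling πR²:
T = ((1−a)S / 4σ)^(1/4) = (641 / (4 × 5.67×10⁻⁸))^(1/4) = (2.83×10^9)^(1/4).
T = 231 K.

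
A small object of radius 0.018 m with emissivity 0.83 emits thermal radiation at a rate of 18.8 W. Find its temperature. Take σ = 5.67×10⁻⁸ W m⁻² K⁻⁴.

A = 4πr² = 4π × (0.018)² = 4.07×10^-3 m².
From P = εσAT⁴, T = (P / εσA)^(1/4) = (18.8 / (0.83 × 5.67×10⁻⁸ × 4.07×10^-3))^(1/4).
T = (9.81×10^10)^(1/4) = 560 K.

T ≈ 560 K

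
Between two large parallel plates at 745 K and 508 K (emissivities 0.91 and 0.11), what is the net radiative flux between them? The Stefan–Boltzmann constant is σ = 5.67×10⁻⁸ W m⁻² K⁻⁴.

For two large parallel gray plates, q = σ(T₁⁴ − T₂⁴) / (1/ε₁ + 1/ε₂ − 1).
1/ε₁ + 1/ε₂ − 1 = 1/0.91 + 1/0.11 − 1 = 9.190.
T₁⁴ − T₂⁴ = 3.08×10^11 − 6.66×10^10 = 2.41×10^11 K⁴.
q = 5.67×10⁻⁸ × 2.41×10^11 / 9.190 = 1490 W/m².

q ≈ 1490 W/m²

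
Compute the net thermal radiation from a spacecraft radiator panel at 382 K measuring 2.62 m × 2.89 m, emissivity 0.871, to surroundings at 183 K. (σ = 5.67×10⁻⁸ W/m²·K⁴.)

A = 2.62 × 2.89 = 7.57 m².
Q = εσA(T⁴ − T_s⁴). T⁴ − T_s⁴ = (382)⁴ − (183)⁴ = 2.13×10^10 − 1.12×10^9 = 2.02×10^10 K⁴.
Q = 0.871 × 5.67×10⁻⁸ × 7.57 × 2.02×10^10 = 7540 W.

Q ≈ 7540 W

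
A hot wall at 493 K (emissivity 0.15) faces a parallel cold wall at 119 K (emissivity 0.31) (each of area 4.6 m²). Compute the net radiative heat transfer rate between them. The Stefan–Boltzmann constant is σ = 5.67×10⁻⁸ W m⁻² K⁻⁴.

Q ≈ 1730 W

For two large parallel gray plates, q = σ(T₁⁴ − T₂⁴) / (1/ε₁ + 1/ε₂ − 1).
1/ε₁ + 1/ε₂ − 1 = 1/0.15 + 1/0.31 − 1 = 8.892.
T₁⁴ − T₂⁴ = 5.91×10^10 − 2.01×10^8 = 5.89×10^10 K⁴.
q = 5.67×10⁻⁸ × 5.89×10^10 / 8.892 = 375 W/m².
Q = q·A = 375 × 4.6 = 1730 W.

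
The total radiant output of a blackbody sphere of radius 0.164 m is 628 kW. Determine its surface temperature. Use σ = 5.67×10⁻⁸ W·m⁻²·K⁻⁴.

T ≈ 2390 K

A = 4πr² = 4π × (0.164)² = 0.338 m².
From P = σAT⁴, T = (P / σA)^(1/4) = (6.28×10^5 / (5.67×10⁻⁸ × 0.338))^(1/4).
T = (3.28×10^13)^(1/4) = 2390 K.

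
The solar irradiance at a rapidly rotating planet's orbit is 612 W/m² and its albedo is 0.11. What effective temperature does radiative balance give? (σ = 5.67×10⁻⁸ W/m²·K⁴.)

T ≈ 221 K

Power absorbed = (1−a)S·πR²; power emitted = 4πR²σT⁴. Equating and cancelling πR²:
T = ((1−a)S / 4σ)^(1/4) = (545 / (4 × 5.67×10⁻⁸))^(1/4) = (2.40×10^9)^(1/4).
T = 221 K.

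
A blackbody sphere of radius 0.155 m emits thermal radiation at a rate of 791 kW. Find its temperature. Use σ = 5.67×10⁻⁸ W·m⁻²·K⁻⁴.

A = 4πr² = 4π × (0.155)² = 0.302 m².
From P = σAT⁴, T = (P / σA)^(1/4) = (7.91×10^5 / (5.67×10⁻⁸ × 0.302))^(1/4).
T = (4.62×10^13)^(1/4) = 2610 K.

T ≈ 2610 K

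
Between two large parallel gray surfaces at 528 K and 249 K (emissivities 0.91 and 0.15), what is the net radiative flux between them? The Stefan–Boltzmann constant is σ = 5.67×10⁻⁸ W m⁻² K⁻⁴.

For two large parallel gray plates, q = σ(T₁⁴ − T₂⁴) / (1/ε₁ + 1/ε₂ − 1).
1/ε₁ + 1/ε₂ − 1 = 1/0.91 + 1/0.15 − 1 = 6.766.
T₁⁴ − T₂⁴ = 7.77×10^10 − 3.84×10^9 = 7.39×10^10 K⁴.
q = 5.67×10⁻⁸ × 7.39×10^10 / 6.766 = 619 W/m².

q ≈ 619 W/m²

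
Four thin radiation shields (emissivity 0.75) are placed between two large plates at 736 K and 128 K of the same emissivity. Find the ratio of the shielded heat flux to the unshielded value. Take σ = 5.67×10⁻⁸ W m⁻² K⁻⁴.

With N identical shields there are N+1 = 5 gaps in series, each with the same radiative resistance, so the flux falls to 1/(N+1) of its unshielded value.

ratio ≈ 0.200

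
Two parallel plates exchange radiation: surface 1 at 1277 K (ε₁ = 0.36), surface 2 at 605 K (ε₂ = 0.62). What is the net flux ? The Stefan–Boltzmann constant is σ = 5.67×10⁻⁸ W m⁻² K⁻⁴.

q ≈ 42200 W/m²

For two large parallel gray plates, q = σ(T₁⁴ − T₂⁴) / (1/ε₁ + 1/ε₂ − 1).
1/ε₁ + 1/ε₂ − 1 = 1/0.36 + 1/0.62 − 1 = 3.391.
T₁⁴ − T₂⁴ = 2.66×10^12 − 1.34×10^11 = 2.53×10^12 K⁴.
q = 5.67×10⁻⁸ × 2.53×10^12 / 3.391 = 42200 W/m².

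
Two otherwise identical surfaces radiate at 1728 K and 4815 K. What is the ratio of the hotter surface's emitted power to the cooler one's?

ratio ≈ 60.3

P ∝ T⁴, so the ratio is (4815/1728)⁴ = (2.786)⁴ = 60.3.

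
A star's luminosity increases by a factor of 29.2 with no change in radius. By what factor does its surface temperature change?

factor ≈ 2.32

P ∝ T⁴ ⇒ T ∝ P^(1/4), so T scales by (29.2)^(1/4) = 2.32.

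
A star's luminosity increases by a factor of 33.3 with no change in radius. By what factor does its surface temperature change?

P ∝ T⁴ ⇒ T ∝ P^(1/4), so T scales by (33.3)^(1/4) = 2.40.

factor ≈ 2.40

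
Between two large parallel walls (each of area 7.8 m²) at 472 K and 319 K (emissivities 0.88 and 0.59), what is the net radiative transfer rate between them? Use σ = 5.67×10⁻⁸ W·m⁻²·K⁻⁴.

For two large parallel gray plates, q = σ(T₁⁴ − T₂⁴) / (1/ε₁ + 1/ε₂ − 1).
1/ε₁ + 1/ε₂ − 1 = 1/0.88 + 1/0.59 − 1 = 1.831.
T₁⁴ − T₂⁴ = 4.96×10^10 − 1.04×10^10 = 3.93×10^10 K⁴.
q = 5.67×10⁻⁸ × 3.93×10^10 / 1.831 = 1220 W/m².
Q = q·A = 1220 × 7.8 = 9490 W.

Q ≈ 9490 W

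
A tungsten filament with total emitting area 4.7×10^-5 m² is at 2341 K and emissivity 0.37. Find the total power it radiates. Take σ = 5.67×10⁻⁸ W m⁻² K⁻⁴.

Stefan–Boltzmann: P = εσAT⁴ = 0.37 × 5.67×10⁻⁸ × 4.70×10^-5 × (2341)⁴ = 0.37 × 5.67×10⁻⁸ × 4.70×10^-5 × 3.00×10^13.
P = 29.6 W.

P ≈ 29.6 W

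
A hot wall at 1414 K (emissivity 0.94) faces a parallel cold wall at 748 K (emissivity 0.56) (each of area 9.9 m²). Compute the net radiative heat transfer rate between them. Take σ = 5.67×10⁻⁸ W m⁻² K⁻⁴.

For two large parallel gray plates, q = σ(T₁⁴ − T₂⁴) / (1/ε₁ + 1/ε₂ − 1).
1/ε₁ + 1/ε₂ − 1 = 1/0.94 + 1/0.56 − 1 = 1.850.
T₁⁴ − T₂⁴ = 4.00×10^12 − 3.13×10^11 = 3.68×10^12 K⁴.
q = 5.67×10⁻⁸ × 3.68×10^12 / 1.850 = 1.13×10^5 W/m².
Q = q·A = 1.13×10^5 × 9.9 = 1.12×10^6 W.

Q ≈ 1.12×10^6 W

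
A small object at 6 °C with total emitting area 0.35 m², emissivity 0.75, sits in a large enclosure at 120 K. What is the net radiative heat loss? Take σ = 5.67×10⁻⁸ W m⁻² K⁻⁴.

Q ≈ 87.1 W

Convert: 6 °C = 279 K.
Q = εσA(T⁴ − T_s⁴). T⁴ − T_s⁴ = (279)⁴ − (120)⁴ = 6.06×10^9 − 2.07×10^8 = 5.85×10^9 K⁴.
Q = 0.75 × 5.67×10⁻⁸ × 0.350 × 5.85×10^9 = 87.1 W.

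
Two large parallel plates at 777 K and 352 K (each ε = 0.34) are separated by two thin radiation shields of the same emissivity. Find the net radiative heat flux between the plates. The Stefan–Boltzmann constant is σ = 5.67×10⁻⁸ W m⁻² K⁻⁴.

q ≈ 1350 W/m²

Each of the 3 gaps contributes resistance (2/ε − 1) = 2/0.34 − 1 = 4.882; total = 14.65.
q = σ(T₁⁴ − T₂⁴) / 14.65 = 5.67×10⁻⁸ × 3.49×10^11 / 14.65 = 1350 W/m².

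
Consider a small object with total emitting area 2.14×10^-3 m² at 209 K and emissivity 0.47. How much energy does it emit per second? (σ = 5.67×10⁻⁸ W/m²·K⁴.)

P = εσAT⁴ = 0.47 × 5.67×10⁻⁸ × 2.14×10^-3 × (209)⁴ = 0.47 × 5.67×10⁻⁸ × 2.14×10^-3 × 1.91×10^9.
P = 0.109 W.

P ≈ 0.109 W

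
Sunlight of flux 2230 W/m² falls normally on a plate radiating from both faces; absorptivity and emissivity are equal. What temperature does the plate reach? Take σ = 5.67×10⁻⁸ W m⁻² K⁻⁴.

T ≈ 374 K

Absorbed flux αS = emitted flux 2εσT⁴ per unit area; with α = ε this gives T = (S/2σ)^(1/4).
T = (2230 / (2 × 5.67×10⁻⁸))^(1/4) = (1.97×10^10)^(1/4).
T = 374 K.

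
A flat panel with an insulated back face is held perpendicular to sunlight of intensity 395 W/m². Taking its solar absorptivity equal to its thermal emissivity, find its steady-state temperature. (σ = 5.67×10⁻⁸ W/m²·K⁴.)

T ≈ 289 K

Absorbed flux αS = emitted flux εσT⁴ (one radiating face); with α = ε, T = (S/σ)^(1/4).
T = (395 / 5.67×10⁻⁸)^(1/4) = (6.97×10^9)^(1/4).
T = 289 K.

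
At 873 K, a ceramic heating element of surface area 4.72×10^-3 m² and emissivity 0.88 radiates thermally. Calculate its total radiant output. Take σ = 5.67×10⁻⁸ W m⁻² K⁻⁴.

P ≈ 137 W

P = εσAT⁴ = 0.88 × 5.67×10⁻⁸ × 4.72×10^-3 × (873)⁴ = 0.88 × 5.67×10⁻⁸ × 4.72×10^-3 × 5.81×10^11.
P = 137 W.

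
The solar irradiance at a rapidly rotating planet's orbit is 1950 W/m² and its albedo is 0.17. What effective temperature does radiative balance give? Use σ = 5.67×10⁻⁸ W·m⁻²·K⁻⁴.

Power absorbed = (1−a)S·πR²; power emitted = 4πR²σT⁴. Equating and cancelling πR²:
T = ((1−a)S / 4σ)^(1/4) = (1620 / (4 × 5.67×10⁻⁸))^(1/4) = (7.14×10^9)^(1/4).
T = 291 K.

T ≈ 291 K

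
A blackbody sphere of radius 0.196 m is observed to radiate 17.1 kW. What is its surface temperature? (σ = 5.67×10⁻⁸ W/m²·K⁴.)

A = 4πr² = 4π × (0.196)² = 0.483 m².
From P = σAT⁴, T = (P / σA)^(1/4) = (17100 / (5.67×10⁻⁸ × 0.483))^(1/4).
T = (6.25×10^11)^(1/4) = 889 K.

T ≈ 889 K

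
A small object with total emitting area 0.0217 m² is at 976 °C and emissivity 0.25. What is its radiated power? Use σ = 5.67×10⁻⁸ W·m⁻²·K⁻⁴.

P ≈ 749 W

976 °C = 1249 K.
Stefan–Boltzmann: P = εσAT⁴ = 0.25 × 5.67×10⁻⁸ × 0.0217 × (1249)⁴ = 0.25 × 5.67×10⁻⁸ × 0.0217 × 2.43×10^12.
P = 749 W.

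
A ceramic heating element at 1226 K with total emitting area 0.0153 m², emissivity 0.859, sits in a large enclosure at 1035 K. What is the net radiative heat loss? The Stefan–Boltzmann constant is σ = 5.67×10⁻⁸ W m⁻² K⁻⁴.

Q ≈ 828 W

Q = εσA(T⁴ − T_s⁴). T⁴ − T_s⁴ = (1226)⁴ − (1035)⁴ = 2.26×10^12 − 1.15×10^12 = 1.11×10^12 K⁴.
Q = 0.859 × 5.67×10⁻⁸ × 0.0153 × 1.11×10^12 = 828 W.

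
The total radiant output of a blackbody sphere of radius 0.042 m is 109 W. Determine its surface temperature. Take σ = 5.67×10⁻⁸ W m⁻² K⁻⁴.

A = 4πr² = 4π × (0.042)² = 0.0222 m².
From P = σAT⁴, T = (P / σA)^(1/4) = (109 / (5.67×10⁻⁸ × 0.0222))^(1/4).
T = (8.67×10^10)^(1/4) = 543 K.

T ≈ 543 K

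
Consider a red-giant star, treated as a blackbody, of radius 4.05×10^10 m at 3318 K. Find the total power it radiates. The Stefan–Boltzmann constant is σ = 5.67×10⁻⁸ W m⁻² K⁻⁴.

P ≈ 1.42×10^29 W

A = 4πr² = 4π × (4.05×10^10)² = 2.06×10^22 m².
P = σAT⁴ = 5.67×10⁻⁸ × 2.06×10^22 × (3318)⁴ = 5.67×10⁻⁸ × 2.06×10^22 × 1.21×10^14.
P = 1.42×10^29 W.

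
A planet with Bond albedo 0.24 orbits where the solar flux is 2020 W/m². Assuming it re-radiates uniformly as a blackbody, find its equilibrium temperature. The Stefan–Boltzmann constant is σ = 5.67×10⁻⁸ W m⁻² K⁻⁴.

Power absorbed = (1−a)S·πR²; power emitted = 4πR²σT⁴. Equating and cancelling πR²:
T = ((1−a)S / 4σ)^(1/4) = (1540 / (4 × 5.67×10⁻⁸))^(1/4) = (6.77×10^9)^(1/4).
T = 287 K.

T ≈ 287 K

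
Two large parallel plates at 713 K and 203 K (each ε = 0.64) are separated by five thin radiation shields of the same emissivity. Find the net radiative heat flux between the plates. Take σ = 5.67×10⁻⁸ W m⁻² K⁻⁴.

Each of the 6 gaps contributes resistance (2/ε − 1) = 2/0.64 − 1 = 2.125; total = 12.75.
q = σ(T₁⁴ − T₂⁴) / 12.75 = 5.67×10⁻⁸ × 2.57×10^11 / 12.75 = 1140 W/m².

q ≈ 1140 W/m²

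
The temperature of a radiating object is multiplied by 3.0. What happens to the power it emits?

factor ≈ 81.0

P ∝ T⁴, so the power scales as (3.0)⁴ = 81.0.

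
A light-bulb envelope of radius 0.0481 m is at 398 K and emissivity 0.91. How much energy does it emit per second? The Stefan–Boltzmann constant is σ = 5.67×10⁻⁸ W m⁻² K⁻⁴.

A = 4πr² = 4π × (0.0481)² = 0.0291 m².
P = εσAT⁴ = 0.91 × 5.67×10⁻⁸ × 0.0291 × (398)⁴ = 0.91 × 5.67×10⁻⁸ × 0.0291 × 2.51×10^10.
P = 37.6 W.

P ≈ 37.6 W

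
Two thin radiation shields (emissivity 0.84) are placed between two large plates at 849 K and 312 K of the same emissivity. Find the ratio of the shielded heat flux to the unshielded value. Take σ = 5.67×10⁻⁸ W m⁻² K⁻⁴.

With N identical shields there are N+1 = 3 gaps in series, each with the same radiative resistance, so the flux falls to 1/(N+1) of its unshielded value.

ratio ≈ 0.333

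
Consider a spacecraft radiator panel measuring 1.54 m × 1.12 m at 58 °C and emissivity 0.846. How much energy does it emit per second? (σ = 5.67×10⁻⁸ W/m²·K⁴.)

A = 1.54 × 1.12 = 1.72 m².
58 °C = 331 K.
Stefan–Boltzmann: P = εσAT⁴ = 0.846 × 5.67×10⁻⁸ × 1.72 × (331)⁴ = 0.846 × 5.67×10⁻⁸ × 1.72 × 1.20×10^10.
P = 993 W.

P ≈ 993 W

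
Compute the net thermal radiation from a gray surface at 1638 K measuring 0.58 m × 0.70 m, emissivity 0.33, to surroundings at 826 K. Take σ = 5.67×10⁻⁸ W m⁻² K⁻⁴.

Q ≈ 51200 W

A = 0.58 × 0.70 = 0.406 m².
Q = εσA(T⁴ − T_s⁴). T⁴ − T_s⁴ = (1638)⁴ − (826)⁴ = 7.20×10^12 − 4.66×10^11 = 6.73×10^12 K⁴.
Q = 0.33 × 5.67×10⁻⁸ × 0.406 × 6.73×10^12 = 51200 W.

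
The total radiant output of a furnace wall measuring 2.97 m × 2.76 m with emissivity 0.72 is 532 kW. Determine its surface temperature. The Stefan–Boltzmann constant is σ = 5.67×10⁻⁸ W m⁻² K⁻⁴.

T ≈ 1120 K

A = 2.97 × 2.76 = 8.20 m².
From P = εσAT⁴, T = (P / εσA)^(1/4) = (5.32×10^5 / (0.72 × 5.67×10⁻⁸ × 8.20))^(1/4).
T = (1.59×10^12)^(1/4) = 1120 K.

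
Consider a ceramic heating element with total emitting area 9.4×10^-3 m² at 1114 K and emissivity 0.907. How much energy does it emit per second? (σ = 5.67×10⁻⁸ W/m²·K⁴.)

P ≈ 744 W

P = εσAT⁴ = 0.907 × 5.67×10⁻⁸ × 9.40×10^-3 × (1114)⁴ = 0.907 × 5.67×10⁻⁸ × 9.40×10^-3 × 1.54×10^12.
P = 744 W.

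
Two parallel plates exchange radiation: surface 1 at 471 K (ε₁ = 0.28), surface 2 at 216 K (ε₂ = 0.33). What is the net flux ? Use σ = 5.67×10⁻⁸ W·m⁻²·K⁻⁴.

q ≈ 476 W/m²

For two large parallel gray plates, q = σ(T₁⁴ − T₂⁴) / (1/ε₁ + 1/ε₂ − 1).
1/ε₁ + 1/ε₂ − 1 = 1/0.28 + 1/0.33 − 1 = 5.602.
T₁⁴ − T₂⁴ = 4.92×10^10 − 2.18×10^9 = 4.70×10^10 K⁴.
q = 5.67×10⁻⁸ × 4.70×10^10 / 5.602 = 476 W/m².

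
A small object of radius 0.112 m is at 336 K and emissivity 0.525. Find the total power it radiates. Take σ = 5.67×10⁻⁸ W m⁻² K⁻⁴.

A = 4πr² = 4π × (0.112)² = 0.158 m².
P = εσAT⁴ = 0.525 × 5.67×10⁻⁸ × 0.158 × (336)⁴ = 0.525 × 5.67×10⁻⁸ × 0.158 × 1.27×10^10.
P = 59.8 W.

P ≈ 59.8 W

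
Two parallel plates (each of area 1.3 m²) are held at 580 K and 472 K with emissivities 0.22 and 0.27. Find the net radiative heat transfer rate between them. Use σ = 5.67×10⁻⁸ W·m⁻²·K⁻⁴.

Q ≈ 646 W

For two large parallel gray plates, q = σ(T₁⁴ − T₂⁴) / (1/ε₁ + 1/ε₂ − 1).
1/ε₁ + 1/ε₂ − 1 = 1/0.22 + 1/0.27 − 1 = 7.249.
T₁⁴ − T₂⁴ = 1.13×10^11 − 4.96×10^10 = 6.35×10^10 K⁴.
q = 5.67×10⁻⁸ × 6.35×10^10 / 7.249 = 497 W/m².
Q = q·A = 497 × 1.3 = 646 W.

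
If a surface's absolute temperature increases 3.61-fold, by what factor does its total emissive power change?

P ∝ T⁴, so the power scales as (3.61)⁴ = 170.

factor ≈ 170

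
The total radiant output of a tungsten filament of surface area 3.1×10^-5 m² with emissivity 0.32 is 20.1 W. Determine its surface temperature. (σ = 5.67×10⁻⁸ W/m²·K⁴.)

T ≈ 2440 K

From P = εσAT⁴, T = (P / εσA)^(1/4) = (20.1 / (0.32 × 5.67×10⁻⁸ × 3.10×10^-5))^(1/4).
T = (3.57×10^13)^(1/4) = 2440 K.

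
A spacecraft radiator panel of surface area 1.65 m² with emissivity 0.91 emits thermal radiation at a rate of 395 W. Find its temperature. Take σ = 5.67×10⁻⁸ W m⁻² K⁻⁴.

T ≈ 261 K

From P = εσAT⁴, T = (P / εσA)^(1/4) = (395 / (0.91 × 5.67×10⁻⁸ × 1.65))^(1/4).
T = (4.64×10^9)^(1/4) = 261 K.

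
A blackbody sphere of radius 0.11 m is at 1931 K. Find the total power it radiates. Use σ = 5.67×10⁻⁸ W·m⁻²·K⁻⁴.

A = 4πr² = 4π × (0.11)² = 0.152 m².
P = σAT⁴ = 5.67×10⁻⁸ × 0.152 × (1931)⁴ = 5.67×10⁻⁸ × 0.152 × 1.39×10^13.
P = 1.20×10^5 W.

P ≈ 1.20×10^5 W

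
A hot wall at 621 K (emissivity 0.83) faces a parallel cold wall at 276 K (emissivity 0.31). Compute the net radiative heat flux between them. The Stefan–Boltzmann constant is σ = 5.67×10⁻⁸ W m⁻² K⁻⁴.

q ≈ 2360 W/m²

For two large parallel gray plates, q = σ(T₁⁴ − T₂⁴) / (1/ε₁ + 1/ε₂ − 1).
1/ε₁ + 1/ε₂ − 1 = 1/0.83 + 1/0.31 − 1 = 3.431.
T₁⁴ − T₂⁴ = 1.49×10^11 − 5.80×10^9 = 1.43×10^11 K⁴.
q = 5.67×10⁻⁸ × 1.43×10^11 / 3.431 = 2360 W/m².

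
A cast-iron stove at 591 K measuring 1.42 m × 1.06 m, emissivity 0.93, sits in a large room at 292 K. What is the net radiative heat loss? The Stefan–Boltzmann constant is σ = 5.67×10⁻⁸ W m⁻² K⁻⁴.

Q ≈ 9110 W

A = 1.42 × 1.06 = 1.51 m².
Q = εσA(T⁴ − T_s⁴). T⁴ − T_s⁴ = (591)⁴ − (292)⁴ = 1.22×10^11 − 7.27×10^9 = 1.15×10^11 K⁴.
Q = 0.93 × 5.67×10⁻⁸ × 1.51 × 1.15×10^11 = 9110 W.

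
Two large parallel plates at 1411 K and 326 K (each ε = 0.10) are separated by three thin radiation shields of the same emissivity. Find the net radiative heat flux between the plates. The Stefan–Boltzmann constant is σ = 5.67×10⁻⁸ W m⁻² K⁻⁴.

Each of the 4 gaps contributes resistance (2/ε − 1) = 2/0.10 − 1 = 19.00; total = 76.00.
q = σ(T₁⁴ − T₂⁴) / 76.00 = 5.67×10⁻⁸ × 3.95×10^12 / 76.00 = 2950 W/m².

q ≈ 2950 W/m²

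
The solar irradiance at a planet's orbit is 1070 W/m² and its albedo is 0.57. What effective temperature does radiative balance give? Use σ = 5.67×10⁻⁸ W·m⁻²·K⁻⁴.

T ≈ 212 K

Power absorbed = (1−a)S·πR²; power emitted = 4πR²σT⁴. Equating and cancelling πR²:
T = ((1−a)S / 4σ)^(1/4) = (460 / (4 × 5.67×10⁻⁸))^(1/4) = (2.03×10^9)^(1/4).
T = 212 K.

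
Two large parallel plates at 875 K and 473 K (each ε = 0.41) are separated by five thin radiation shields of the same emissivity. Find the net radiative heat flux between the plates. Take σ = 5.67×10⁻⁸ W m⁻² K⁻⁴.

q ≈ 1310 W/m²

Each of the 6 gaps contributes resistance (2/ε − 1) = 2/0.41 − 1 = 3.878; total = 23.27.
q = σ(T₁⁴ − T₂⁴) / 23.27 = 5.67×10⁻⁸ × 5.36×10^11 / 23.27 = 1310 W/m².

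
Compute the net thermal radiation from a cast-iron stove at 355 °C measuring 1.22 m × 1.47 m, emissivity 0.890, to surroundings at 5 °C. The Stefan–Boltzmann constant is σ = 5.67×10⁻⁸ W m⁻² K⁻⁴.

Q ≈ 13500 W

A = 1.22 × 1.47 = 1.79 m².
Convert: 355 °C = 628 K; 5 °C = 278 K.
Q = εσA(T⁴ − T_s⁴). T⁴ − T_s⁴ = (628)⁴ − (278)⁴ = 1.56×10^11 − 5.97×10^9 = 1.50×10^11 K⁴.
Q = 0.890 × 5.67×10⁻⁸ × 1.79 × 1.50×10^11 = 13500 W.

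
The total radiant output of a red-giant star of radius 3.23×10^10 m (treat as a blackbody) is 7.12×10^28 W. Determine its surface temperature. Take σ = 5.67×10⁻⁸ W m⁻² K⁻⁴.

T ≈ 3130 K

A = 4πr² = 4π × (3.23×10^10)² = 1.31×10^22 m².
From P = σAT⁴, T = (P / σA)^(1/4) = (7.12×10^28 / (5.67×10⁻⁸ × 1.31×10^22))^(1/4).
T = (9.58×10^13)^(1/4) = 3130 K.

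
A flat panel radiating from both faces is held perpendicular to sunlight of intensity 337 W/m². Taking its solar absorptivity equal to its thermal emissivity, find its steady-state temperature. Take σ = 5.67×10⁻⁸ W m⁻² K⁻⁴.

T ≈ 233 K

Absorbed flux αS = emitted flux 2εσT⁴ per unit area; with α = ε this gives T = (S/2σ)^(1/4).
T = (337 / (2 × 5.67×10⁻⁸))^(1/4) = (2.97×10^9)^(1/4).
T = 233 K.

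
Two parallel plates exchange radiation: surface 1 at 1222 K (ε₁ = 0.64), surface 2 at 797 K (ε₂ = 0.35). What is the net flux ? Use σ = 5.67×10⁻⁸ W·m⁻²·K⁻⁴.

For two large parallel gray plates, q = σ(T₁⁴ − T₂⁴) / (1/ε₁ + 1/ε₂ − 1).
1/ε₁ + 1/ε₂ − 1 = 1/0.64 + 1/0.35 − 1 = 3.420.
T₁⁴ − T₂⁴ = 2.23×10^12 − 4.03×10^11 = 1.83×10^12 K⁴.
q = 5.67×10⁻⁸ × 1.83×10^12 / 3.420 = 30300 W/m².

q ≈ 30300 W/m²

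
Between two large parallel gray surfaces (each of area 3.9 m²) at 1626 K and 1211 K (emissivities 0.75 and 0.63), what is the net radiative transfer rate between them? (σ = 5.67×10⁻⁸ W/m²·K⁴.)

For two large parallel gray plates, q = σ(T₁⁴ − T₂⁴) / (1/ε₁ + 1/ε₂ − 1).
1/ε₁ + 1/ε₂ − 1 = 1/0.75 + 1/0.63 − 1 = 1.921.
T₁⁴ − T₂⁴ = 6.99×10^12 − 2.15×10^12 = 4.84×10^12 K⁴.
q = 5.67×10⁻⁸ × 4.84×10^12 / 1.921 = 1.43×10^5 W/m².
Q = q·A = 1.43×10^5 × 3.9 = 5.57×10^5 W.

Q ≈ 5.57×10^5 W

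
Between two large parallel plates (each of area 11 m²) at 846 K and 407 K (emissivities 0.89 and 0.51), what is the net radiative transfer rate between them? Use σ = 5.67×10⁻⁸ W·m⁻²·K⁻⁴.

For two large parallel gray plates, q = σ(T₁⁴ − T₂⁴) / (1/ε₁ + 1/ε₂ − 1).
1/ε₁ + 1/ε₂ − 1 = 1/0.89 + 1/0.51 − 1 = 2.084.
T₁⁴ − T₂⁴ = 5.12×10^11 − 2.74×10^10 = 4.85×10^11 K⁴.
q = 5.67×10⁻⁸ × 4.85×10^11 / 2.084 = 13200 W/m².
Q = q·A = 13200 × 11 = 1.45×10^5 W.

Q ≈ 1.45×10^5 W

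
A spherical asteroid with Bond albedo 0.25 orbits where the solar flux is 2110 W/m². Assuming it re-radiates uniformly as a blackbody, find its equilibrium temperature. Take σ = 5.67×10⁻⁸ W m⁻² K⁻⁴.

T ≈ 289 K

Power absorbed = (1−a)S·πR²; power emitted = 4πR²σT⁴. Equating and cancelling πR²:
T = ((1−a)S / 4σ)^(1/4) = (1580 / (4 × 5.67×10⁻⁸))^(1/4) = (6.98×10^9)^(1/4).
T = 289 K.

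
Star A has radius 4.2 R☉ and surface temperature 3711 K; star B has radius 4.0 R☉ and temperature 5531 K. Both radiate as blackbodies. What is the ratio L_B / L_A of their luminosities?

L_B/L_A ≈ 4.48

L = 4πR²σT⁴ ∝ R²T⁴, so L_B/L_A = (4.0/4.2)² × (5531/3711)⁴ = 0.907 × 4.93 = 4.48.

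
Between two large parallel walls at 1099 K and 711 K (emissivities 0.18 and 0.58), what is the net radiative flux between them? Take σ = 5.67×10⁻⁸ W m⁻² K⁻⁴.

q ≈ 10900 W/m²

For two large parallel gray plates, q = σ(T₁⁴ − T₂⁴) / (1/ε₁ + 1/ε₂ − 1).
1/ε₁ + 1/ε₂ − 1 = 1/0.18 + 1/0.58 − 1 = 6.280.
T₁⁴ − T₂⁴ = 1.46×10^12 − 2.56×10^11 = 1.20×10^12 K⁴.
q = 5.67×10⁻⁸ × 1.20×10^12 / 6.280 = 10900 W/m².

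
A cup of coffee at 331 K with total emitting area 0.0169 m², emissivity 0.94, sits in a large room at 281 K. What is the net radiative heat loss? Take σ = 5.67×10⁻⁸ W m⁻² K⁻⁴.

Q = εσA(T⁴ − T_s⁴). T⁴ − T_s⁴ = (331)⁴ − (281)⁴ = 1.20×10^10 − 6.23×10^9 = 5.77×10^9 K⁴.
Q = 0.94 × 5.67×10⁻⁸ × 0.0169 × 5.77×10^9 = 5.20 W.

Q ≈ 5.20 W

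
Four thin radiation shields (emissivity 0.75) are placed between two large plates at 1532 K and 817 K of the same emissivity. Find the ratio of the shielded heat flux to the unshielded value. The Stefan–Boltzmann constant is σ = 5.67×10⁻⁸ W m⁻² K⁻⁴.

With N identical shields there are N+1 = 5 gaps in series, each with the same radiative resistance, so the flux falls to 1/(N+1) of its unshielded value.

ratio ≈ 0.200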